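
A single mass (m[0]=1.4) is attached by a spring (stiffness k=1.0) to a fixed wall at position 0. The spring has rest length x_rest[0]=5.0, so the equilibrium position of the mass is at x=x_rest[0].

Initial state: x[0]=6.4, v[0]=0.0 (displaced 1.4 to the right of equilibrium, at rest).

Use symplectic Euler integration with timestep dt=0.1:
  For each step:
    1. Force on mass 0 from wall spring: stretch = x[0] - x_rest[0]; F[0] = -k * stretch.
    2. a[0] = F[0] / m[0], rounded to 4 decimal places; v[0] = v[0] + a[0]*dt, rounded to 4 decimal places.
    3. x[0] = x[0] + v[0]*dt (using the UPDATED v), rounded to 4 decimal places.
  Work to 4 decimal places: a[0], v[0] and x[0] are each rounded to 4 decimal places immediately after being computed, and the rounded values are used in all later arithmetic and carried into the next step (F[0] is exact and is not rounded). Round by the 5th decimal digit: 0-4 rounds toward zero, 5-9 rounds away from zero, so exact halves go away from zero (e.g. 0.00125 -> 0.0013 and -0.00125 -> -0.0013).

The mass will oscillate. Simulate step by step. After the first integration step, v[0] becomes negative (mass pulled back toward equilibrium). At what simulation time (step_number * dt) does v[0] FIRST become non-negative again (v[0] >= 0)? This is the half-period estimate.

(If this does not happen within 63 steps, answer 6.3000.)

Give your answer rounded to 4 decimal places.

Answer: 3.8000

Derivation:
Step 0: x=[6.4000] v=[0.0000]
Step 1: x=[6.3900] v=[-0.1000]
Step 2: x=[6.3701] v=[-0.1993]
Step 3: x=[6.3404] v=[-0.2972]
Step 4: x=[6.3011] v=[-0.3929]
Step 5: x=[6.2525] v=[-0.4858]
Step 6: x=[6.1950] v=[-0.5753]
Step 7: x=[6.1289] v=[-0.6607]
Step 8: x=[6.0548] v=[-0.7413]
Step 9: x=[5.9731] v=[-0.8166]
Step 10: x=[5.8845] v=[-0.8861]
Step 11: x=[5.7896] v=[-0.9493]
Step 12: x=[5.6890] v=[-1.0057]
Step 13: x=[5.5835] v=[-1.0549]
Step 14: x=[5.4738] v=[-1.0966]
Step 15: x=[5.3608] v=[-1.1304]
Step 16: x=[5.2452] v=[-1.1562]
Step 17: x=[5.1278] v=[-1.1737]
Step 18: x=[5.0095] v=[-1.1828]
Step 19: x=[4.8912] v=[-1.1835]
Step 20: x=[4.7736] v=[-1.1757]
Step 21: x=[4.6577] v=[-1.1595]
Step 22: x=[4.5442] v=[-1.1351]
Step 23: x=[4.4340] v=[-1.1025]
Step 24: x=[4.3278] v=[-1.0621]
Step 25: x=[4.2264] v=[-1.0141]
Step 26: x=[4.1305] v=[-0.9588]
Step 27: x=[4.0408] v=[-0.8967]
Step 28: x=[3.9580] v=[-0.8282]
Step 29: x=[3.8826] v=[-0.7538]
Step 30: x=[3.8152] v=[-0.6740]
Step 31: x=[3.7563] v=[-0.5894]
Step 32: x=[3.7062] v=[-0.5006]
Step 33: x=[3.6654] v=[-0.4082]
Step 34: x=[3.6341] v=[-0.3129]
Step 35: x=[3.6126] v=[-0.2153]
Step 36: x=[3.6010] v=[-0.1162]
Step 37: x=[3.5994] v=[-0.0163]
Step 38: x=[3.6078] v=[0.0837]
First v>=0 after going negative at step 38, time=3.8000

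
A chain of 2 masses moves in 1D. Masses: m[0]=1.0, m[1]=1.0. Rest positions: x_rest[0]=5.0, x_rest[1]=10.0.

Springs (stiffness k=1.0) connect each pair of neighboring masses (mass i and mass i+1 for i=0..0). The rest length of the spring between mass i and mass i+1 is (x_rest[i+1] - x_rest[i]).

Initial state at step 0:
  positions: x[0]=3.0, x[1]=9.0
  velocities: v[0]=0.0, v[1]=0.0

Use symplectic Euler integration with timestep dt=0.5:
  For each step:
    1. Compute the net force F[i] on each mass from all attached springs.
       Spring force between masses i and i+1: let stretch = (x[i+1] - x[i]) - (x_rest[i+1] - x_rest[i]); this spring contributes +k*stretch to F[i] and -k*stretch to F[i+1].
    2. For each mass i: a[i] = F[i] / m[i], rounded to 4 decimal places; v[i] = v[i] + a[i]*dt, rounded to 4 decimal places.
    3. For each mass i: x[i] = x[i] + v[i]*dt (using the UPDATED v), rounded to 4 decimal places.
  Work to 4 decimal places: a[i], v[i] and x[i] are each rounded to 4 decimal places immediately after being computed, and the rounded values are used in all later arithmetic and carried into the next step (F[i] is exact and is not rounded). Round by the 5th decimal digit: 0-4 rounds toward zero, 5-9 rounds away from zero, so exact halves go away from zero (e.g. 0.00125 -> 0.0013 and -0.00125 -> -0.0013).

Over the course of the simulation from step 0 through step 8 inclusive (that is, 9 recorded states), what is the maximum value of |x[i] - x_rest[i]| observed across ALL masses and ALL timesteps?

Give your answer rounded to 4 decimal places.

Step 0: x=[3.0000 9.0000] v=[0.0000 0.0000]
Step 1: x=[3.2500 8.7500] v=[0.5000 -0.5000]
Step 2: x=[3.6250 8.3750] v=[0.7500 -0.7500]
Step 3: x=[3.9375 8.0625] v=[0.6250 -0.6250]
Step 4: x=[4.0313 7.9688] v=[0.1875 -0.1875]
Step 5: x=[3.8594 8.1407] v=[-0.3438 0.3438]
Step 6: x=[3.5078 8.4923] v=[-0.7032 0.7032]
Step 7: x=[3.1523 8.8478] v=[-0.7110 0.7110]
Step 8: x=[2.9707 9.0295] v=[-0.3633 0.3633]
Max displacement = 2.0312

Answer: 2.0312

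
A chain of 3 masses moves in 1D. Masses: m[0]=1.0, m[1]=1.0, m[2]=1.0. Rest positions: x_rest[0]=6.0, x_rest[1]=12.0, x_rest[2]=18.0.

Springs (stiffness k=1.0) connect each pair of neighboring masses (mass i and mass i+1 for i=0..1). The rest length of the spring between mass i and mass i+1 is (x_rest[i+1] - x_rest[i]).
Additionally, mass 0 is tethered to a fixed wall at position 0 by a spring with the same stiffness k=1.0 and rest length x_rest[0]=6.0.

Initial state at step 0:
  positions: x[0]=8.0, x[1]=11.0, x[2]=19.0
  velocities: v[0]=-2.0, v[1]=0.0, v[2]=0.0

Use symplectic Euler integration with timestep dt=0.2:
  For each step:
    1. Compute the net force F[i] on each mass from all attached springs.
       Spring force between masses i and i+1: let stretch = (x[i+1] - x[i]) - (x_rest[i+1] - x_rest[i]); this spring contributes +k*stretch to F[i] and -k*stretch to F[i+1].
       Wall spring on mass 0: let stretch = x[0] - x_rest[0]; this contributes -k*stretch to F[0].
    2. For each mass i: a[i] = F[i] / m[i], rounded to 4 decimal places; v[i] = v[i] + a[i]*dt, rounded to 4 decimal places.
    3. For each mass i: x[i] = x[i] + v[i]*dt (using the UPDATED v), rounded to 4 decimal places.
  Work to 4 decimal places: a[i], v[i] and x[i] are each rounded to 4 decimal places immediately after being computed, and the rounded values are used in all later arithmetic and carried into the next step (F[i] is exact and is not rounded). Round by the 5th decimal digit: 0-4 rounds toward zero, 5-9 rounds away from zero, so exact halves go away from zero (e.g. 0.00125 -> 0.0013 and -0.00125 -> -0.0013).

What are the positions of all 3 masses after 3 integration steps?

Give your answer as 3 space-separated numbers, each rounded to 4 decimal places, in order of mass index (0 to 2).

Step 0: x=[8.0000 11.0000 19.0000] v=[-2.0000 0.0000 0.0000]
Step 1: x=[7.4000 11.2000 18.9200] v=[-3.0000 1.0000 -0.4000]
Step 2: x=[6.6560 11.5568 18.7712] v=[-3.7200 1.7840 -0.7440]
Step 3: x=[5.8418 12.0061 18.5738] v=[-4.0710 2.2467 -0.9869]

Answer: 5.8418 12.0061 18.5738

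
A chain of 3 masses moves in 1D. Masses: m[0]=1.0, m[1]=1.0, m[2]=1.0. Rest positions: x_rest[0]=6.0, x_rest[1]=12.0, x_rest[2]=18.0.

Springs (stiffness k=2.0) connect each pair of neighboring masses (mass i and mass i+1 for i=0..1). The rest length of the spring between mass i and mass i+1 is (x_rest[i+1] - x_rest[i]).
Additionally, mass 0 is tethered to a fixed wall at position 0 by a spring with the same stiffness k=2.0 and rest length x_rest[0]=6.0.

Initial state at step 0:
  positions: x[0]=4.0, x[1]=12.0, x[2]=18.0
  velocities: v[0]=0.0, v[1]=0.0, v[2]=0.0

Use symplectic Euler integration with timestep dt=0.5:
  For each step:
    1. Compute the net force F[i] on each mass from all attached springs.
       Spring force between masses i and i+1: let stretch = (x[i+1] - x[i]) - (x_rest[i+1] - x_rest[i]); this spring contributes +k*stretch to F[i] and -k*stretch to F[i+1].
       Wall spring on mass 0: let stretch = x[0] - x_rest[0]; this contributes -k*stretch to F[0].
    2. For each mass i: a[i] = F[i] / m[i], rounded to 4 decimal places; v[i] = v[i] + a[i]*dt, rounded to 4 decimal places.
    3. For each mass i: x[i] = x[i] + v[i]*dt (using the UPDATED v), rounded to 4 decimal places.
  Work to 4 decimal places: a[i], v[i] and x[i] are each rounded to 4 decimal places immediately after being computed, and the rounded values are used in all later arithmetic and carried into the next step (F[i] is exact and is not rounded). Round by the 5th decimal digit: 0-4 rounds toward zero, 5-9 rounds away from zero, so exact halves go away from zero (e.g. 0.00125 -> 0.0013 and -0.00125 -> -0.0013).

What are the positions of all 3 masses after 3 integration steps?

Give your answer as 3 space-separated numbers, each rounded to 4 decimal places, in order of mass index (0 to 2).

Step 0: x=[4.0000 12.0000 18.0000] v=[0.0000 0.0000 0.0000]
Step 1: x=[6.0000 11.0000 18.0000] v=[4.0000 -2.0000 0.0000]
Step 2: x=[7.5000 11.0000 17.5000] v=[3.0000 0.0000 -1.0000]
Step 3: x=[7.0000 12.5000 16.7500] v=[-1.0000 3.0000 -1.5000]

Answer: 7.0000 12.5000 16.7500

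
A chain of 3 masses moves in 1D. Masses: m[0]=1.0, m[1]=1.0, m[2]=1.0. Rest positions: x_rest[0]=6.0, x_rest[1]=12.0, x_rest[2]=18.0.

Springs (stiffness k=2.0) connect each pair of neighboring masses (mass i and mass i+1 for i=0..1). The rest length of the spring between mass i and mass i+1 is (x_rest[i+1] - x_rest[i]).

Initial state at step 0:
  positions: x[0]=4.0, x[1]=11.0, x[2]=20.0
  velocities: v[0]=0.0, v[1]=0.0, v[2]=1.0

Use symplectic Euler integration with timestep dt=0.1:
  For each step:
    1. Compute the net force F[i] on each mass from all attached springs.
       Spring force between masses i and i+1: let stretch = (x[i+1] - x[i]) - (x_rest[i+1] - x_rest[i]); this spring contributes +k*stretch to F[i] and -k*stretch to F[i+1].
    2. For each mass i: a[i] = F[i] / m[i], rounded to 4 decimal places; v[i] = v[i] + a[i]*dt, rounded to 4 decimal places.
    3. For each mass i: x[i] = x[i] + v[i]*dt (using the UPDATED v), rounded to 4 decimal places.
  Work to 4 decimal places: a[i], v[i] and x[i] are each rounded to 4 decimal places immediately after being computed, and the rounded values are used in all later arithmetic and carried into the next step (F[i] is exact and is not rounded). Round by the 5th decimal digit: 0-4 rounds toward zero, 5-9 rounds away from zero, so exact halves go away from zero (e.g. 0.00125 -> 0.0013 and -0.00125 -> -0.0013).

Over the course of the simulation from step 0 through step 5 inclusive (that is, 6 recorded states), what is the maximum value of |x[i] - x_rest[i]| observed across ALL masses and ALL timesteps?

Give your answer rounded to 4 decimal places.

Answer: 2.0400

Derivation:
Step 0: x=[4.0000 11.0000 20.0000] v=[0.0000 0.0000 1.0000]
Step 1: x=[4.0200 11.0400 20.0400] v=[0.2000 0.4000 0.4000]
Step 2: x=[4.0604 11.1196 20.0200] v=[0.4040 0.7960 -0.2000]
Step 3: x=[4.1220 11.2360 19.9420] v=[0.6158 1.1642 -0.7801]
Step 4: x=[4.2059 11.3843 19.8099] v=[0.8386 1.4826 -1.3213]
Step 5: x=[4.3133 11.5575 19.6293] v=[1.0743 1.7320 -1.8064]
Max displacement = 2.0400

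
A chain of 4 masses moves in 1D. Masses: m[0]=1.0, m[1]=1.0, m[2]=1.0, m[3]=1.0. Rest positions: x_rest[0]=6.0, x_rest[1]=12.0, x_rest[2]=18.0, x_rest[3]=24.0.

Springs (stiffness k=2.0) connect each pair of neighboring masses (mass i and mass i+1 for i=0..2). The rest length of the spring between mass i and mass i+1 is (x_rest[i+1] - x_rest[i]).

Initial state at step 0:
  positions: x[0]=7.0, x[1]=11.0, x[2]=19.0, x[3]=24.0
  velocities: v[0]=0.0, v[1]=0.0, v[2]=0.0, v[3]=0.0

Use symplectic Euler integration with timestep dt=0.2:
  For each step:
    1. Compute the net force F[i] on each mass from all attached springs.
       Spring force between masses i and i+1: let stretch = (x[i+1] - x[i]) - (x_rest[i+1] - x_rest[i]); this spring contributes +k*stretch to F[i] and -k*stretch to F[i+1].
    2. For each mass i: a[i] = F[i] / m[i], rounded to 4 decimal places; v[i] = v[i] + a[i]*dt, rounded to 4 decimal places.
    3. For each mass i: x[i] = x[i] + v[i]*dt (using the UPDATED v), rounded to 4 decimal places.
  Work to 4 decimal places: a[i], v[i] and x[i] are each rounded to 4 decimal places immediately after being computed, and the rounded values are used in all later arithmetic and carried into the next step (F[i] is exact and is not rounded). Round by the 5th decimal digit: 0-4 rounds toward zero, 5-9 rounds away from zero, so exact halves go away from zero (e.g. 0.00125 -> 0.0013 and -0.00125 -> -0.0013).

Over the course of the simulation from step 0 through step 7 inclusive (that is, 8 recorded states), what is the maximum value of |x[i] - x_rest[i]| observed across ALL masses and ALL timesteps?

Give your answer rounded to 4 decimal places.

Answer: 1.4971

Derivation:
Step 0: x=[7.0000 11.0000 19.0000 24.0000] v=[0.0000 0.0000 0.0000 0.0000]
Step 1: x=[6.8400 11.3200 18.7600 24.0800] v=[-0.8000 1.6000 -1.2000 0.4000]
Step 2: x=[6.5584 11.8768 18.3504 24.2144] v=[-1.4080 2.7840 -2.0480 0.6720]
Step 3: x=[6.2223 12.5260 17.8920 24.3597] v=[-1.6806 3.2461 -2.2918 0.7264]
Step 4: x=[5.9105 13.1002 17.5218 24.4676] v=[-1.5591 2.8710 -1.8511 0.5393]
Step 5: x=[5.6939 13.4530 17.3535 24.4998] v=[-1.0832 1.7638 -0.8414 0.1610]
Step 6: x=[5.6180 13.4971 17.4449 24.4403] v=[-0.3796 0.2204 0.4569 -0.2975]
Step 7: x=[5.6924 13.2267 17.7801 24.3012] v=[0.3720 -1.3521 1.6759 -0.6957]
Max displacement = 1.4971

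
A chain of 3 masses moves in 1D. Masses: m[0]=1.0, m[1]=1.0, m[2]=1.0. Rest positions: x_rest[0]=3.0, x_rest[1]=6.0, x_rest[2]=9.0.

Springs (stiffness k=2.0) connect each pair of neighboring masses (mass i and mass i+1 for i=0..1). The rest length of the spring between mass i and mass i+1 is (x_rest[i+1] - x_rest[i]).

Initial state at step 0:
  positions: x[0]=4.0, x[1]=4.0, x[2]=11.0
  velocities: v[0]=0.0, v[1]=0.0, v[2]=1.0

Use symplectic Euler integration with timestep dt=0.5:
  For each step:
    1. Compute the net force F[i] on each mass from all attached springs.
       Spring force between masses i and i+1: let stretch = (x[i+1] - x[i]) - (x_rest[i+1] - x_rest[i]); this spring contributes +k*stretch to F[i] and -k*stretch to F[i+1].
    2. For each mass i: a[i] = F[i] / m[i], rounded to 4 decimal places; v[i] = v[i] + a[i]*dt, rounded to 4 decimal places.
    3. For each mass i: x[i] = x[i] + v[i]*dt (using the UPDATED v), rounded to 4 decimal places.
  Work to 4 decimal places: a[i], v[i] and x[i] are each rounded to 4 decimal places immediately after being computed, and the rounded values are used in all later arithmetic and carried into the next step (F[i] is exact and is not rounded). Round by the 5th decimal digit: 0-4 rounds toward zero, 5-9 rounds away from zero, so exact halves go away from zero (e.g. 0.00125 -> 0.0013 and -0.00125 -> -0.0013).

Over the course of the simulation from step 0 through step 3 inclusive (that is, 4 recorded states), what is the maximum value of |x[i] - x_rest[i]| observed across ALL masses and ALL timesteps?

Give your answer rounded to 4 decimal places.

Answer: 3.5000

Derivation:
Step 0: x=[4.0000 4.0000 11.0000] v=[0.0000 0.0000 1.0000]
Step 1: x=[2.5000 7.5000 9.5000] v=[-3.0000 7.0000 -3.0000]
Step 2: x=[2.0000 9.5000 8.5000] v=[-1.0000 4.0000 -2.0000]
Step 3: x=[3.7500 7.2500 9.5000] v=[3.5000 -4.5000 2.0000]
Max displacement = 3.5000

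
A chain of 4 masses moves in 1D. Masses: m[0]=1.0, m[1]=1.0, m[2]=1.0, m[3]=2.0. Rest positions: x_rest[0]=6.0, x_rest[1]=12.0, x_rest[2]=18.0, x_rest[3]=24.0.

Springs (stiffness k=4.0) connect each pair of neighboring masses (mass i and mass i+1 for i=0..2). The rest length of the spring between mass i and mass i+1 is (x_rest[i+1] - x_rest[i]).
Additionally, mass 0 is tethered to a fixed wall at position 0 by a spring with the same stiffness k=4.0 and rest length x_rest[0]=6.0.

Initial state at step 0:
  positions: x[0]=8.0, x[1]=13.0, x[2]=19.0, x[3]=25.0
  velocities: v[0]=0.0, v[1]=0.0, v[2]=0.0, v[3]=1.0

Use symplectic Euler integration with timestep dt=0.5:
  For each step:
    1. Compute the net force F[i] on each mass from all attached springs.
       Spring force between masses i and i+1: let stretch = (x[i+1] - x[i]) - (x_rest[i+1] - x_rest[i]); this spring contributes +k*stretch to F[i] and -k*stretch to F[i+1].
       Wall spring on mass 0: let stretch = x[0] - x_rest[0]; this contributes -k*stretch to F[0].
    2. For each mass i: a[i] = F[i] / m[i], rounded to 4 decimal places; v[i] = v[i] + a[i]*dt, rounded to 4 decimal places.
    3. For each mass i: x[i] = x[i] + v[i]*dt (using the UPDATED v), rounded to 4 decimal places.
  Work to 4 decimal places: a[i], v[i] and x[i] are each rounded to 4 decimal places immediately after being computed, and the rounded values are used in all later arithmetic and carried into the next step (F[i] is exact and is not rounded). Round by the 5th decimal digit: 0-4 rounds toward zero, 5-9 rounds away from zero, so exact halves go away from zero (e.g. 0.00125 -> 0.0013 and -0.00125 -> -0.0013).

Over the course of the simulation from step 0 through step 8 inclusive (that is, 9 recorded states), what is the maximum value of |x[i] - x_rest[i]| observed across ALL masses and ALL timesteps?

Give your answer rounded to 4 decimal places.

Answer: 2.6875

Derivation:
Step 0: x=[8.0000 13.0000 19.0000 25.0000] v=[0.0000 0.0000 0.0000 1.0000]
Step 1: x=[5.0000 14.0000 19.0000 25.5000] v=[-6.0000 2.0000 0.0000 1.0000]
Step 2: x=[6.0000 11.0000 20.5000 25.7500] v=[2.0000 -6.0000 3.0000 0.5000]
Step 3: x=[6.0000 12.5000 17.7500 26.3750] v=[0.0000 3.0000 -5.5000 1.2500]
Step 4: x=[6.5000 12.7500 18.3750 25.6875] v=[1.0000 0.5000 1.2500 -1.3750]
Step 5: x=[6.7500 12.3750 20.6875 24.3438] v=[0.5000 -0.7500 4.6250 -2.6875]
Step 6: x=[5.8750 14.6875 18.3438 24.1719] v=[-1.7500 4.6250 -4.6874 -0.3438]
Step 7: x=[7.9375 11.8438 18.1719 24.0860] v=[4.1250 -5.6874 -0.3438 -0.1719]
Step 8: x=[5.9688 11.4219 17.5860 24.0430] v=[-3.9374 -0.8438 -1.1718 -0.0860]
Max displacement = 2.6875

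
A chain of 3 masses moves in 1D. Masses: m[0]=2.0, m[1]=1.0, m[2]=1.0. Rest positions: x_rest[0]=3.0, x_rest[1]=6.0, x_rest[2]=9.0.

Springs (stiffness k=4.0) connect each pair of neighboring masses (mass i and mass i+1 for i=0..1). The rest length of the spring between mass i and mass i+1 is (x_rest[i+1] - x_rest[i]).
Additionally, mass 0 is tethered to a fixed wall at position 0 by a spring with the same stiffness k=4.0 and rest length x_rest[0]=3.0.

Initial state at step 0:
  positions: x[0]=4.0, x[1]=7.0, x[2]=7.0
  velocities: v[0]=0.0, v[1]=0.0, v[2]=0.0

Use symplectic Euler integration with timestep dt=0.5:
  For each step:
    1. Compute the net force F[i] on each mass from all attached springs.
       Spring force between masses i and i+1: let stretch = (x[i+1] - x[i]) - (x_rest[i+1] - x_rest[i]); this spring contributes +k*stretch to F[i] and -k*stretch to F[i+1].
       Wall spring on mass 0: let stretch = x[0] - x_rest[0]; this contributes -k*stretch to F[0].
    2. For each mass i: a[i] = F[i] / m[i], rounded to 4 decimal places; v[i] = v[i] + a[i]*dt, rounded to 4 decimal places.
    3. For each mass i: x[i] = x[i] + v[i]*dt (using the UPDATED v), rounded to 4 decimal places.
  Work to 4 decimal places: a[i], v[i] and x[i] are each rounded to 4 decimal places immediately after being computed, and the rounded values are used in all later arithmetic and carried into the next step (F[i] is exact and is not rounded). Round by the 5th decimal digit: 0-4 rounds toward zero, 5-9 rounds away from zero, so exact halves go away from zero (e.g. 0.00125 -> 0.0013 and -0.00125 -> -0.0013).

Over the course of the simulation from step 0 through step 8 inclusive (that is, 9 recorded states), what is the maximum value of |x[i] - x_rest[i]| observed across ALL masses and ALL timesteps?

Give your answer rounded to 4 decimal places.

Step 0: x=[4.0000 7.0000 7.0000] v=[0.0000 0.0000 0.0000]
Step 1: x=[3.5000 4.0000 10.0000] v=[-1.0000 -6.0000 6.0000]
Step 2: x=[1.5000 6.5000 10.0000] v=[-4.0000 5.0000 0.0000]
Step 3: x=[1.2500 7.5000 9.5000] v=[-0.5000 2.0000 -1.0000]
Step 4: x=[3.5000 4.2500 10.0000] v=[4.5000 -6.5000 1.0000]
Step 5: x=[4.3750 6.0000 7.7500] v=[1.7500 3.5000 -4.5000]
Step 6: x=[3.8750 7.8750 6.7500] v=[-1.0000 3.7500 -2.0000]
Step 7: x=[3.4375 4.6250 9.8750] v=[-0.8750 -6.5000 6.2500]
Step 8: x=[1.8750 5.4375 10.7500] v=[-3.1250 1.6250 1.7500]
Max displacement = 2.2500

Answer: 2.2500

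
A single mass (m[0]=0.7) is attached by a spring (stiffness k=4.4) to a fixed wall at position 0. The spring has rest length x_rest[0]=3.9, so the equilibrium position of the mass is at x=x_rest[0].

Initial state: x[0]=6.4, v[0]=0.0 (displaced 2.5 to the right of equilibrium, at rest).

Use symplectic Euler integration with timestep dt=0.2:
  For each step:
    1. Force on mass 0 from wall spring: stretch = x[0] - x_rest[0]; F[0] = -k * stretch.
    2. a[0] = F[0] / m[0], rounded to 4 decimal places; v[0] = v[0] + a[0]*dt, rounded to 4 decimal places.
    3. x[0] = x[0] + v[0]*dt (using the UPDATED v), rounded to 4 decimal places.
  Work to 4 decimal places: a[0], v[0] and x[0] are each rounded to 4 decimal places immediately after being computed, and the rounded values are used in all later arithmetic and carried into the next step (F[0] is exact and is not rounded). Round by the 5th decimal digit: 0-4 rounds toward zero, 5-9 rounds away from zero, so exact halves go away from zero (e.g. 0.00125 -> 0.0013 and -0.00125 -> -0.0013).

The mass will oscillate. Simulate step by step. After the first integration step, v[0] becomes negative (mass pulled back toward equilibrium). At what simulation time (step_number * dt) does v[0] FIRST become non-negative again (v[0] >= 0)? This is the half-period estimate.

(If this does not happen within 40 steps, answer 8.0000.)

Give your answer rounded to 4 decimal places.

Answer: 1.4000

Derivation:
Step 0: x=[6.4000] v=[0.0000]
Step 1: x=[5.7714] v=[-3.1429]
Step 2: x=[4.6723] v=[-5.4955]
Step 3: x=[3.3790] v=[-6.4664]
Step 4: x=[2.2167] v=[-5.8114]
Step 5: x=[1.4776] v=[-3.6953]
Step 6: x=[1.3476] v=[-0.6500]
Step 7: x=[1.8593] v=[2.5587]
First v>=0 after going negative at step 7, time=1.4000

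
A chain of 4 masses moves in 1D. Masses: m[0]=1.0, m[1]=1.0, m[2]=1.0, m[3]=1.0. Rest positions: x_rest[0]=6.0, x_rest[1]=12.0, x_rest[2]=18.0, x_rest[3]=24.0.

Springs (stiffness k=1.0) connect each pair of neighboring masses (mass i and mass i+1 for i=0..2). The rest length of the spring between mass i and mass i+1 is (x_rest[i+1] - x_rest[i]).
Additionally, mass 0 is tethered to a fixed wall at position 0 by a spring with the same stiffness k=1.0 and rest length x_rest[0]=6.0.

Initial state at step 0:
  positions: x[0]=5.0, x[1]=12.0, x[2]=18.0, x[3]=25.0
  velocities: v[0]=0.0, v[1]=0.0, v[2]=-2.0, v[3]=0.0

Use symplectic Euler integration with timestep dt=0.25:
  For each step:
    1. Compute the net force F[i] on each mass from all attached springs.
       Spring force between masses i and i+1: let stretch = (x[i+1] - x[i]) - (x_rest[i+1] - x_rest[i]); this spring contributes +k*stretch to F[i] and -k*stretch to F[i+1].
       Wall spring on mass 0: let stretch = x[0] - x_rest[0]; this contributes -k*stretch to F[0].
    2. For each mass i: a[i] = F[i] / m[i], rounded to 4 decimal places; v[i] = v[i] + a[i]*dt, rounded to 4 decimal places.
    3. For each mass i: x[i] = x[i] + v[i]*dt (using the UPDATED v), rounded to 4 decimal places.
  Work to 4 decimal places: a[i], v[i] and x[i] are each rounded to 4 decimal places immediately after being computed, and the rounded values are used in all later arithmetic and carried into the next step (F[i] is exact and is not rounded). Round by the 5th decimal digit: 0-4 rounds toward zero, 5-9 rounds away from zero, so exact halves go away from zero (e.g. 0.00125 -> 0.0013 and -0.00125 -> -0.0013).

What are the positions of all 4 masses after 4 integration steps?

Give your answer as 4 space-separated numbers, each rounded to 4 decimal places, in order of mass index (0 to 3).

Answer: 5.9710 11.3692 16.9725 24.2038

Derivation:
Step 0: x=[5.0000 12.0000 18.0000 25.0000] v=[0.0000 0.0000 -2.0000 0.0000]
Step 1: x=[5.1250 11.9375 17.5625 24.9375] v=[0.5000 -0.2500 -1.7500 -0.2500]
Step 2: x=[5.3555 11.8008 17.2344 24.7891] v=[0.9219 -0.5469 -1.3125 -0.5938]
Step 3: x=[5.6541 11.6009 17.0389 24.5435] v=[1.1944 -0.7998 -0.7822 -0.9825]
Step 4: x=[5.9710 11.3692 16.9725 24.2038] v=[1.2676 -0.9270 -0.2656 -1.3587]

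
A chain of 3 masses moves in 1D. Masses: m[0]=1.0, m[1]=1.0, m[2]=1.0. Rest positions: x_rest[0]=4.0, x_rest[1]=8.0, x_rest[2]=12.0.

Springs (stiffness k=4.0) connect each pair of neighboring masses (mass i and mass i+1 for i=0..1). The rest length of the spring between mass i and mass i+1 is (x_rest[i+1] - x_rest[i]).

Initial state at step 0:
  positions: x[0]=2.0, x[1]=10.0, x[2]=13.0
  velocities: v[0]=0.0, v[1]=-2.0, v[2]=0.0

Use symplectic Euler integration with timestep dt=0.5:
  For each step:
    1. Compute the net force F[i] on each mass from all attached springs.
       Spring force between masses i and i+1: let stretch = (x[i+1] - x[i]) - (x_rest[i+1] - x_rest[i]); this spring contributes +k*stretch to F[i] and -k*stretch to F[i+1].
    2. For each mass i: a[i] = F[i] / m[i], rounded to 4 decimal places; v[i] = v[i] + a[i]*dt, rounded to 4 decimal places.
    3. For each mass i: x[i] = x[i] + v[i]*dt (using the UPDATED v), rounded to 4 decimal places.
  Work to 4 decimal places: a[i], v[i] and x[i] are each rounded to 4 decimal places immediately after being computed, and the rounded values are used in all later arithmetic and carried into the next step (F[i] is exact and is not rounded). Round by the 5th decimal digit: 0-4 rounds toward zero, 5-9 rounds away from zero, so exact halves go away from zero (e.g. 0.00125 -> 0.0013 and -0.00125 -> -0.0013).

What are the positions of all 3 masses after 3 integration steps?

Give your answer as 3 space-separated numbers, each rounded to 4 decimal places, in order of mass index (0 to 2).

Step 0: x=[2.0000 10.0000 13.0000] v=[0.0000 -2.0000 0.0000]
Step 1: x=[6.0000 4.0000 14.0000] v=[8.0000 -12.0000 2.0000]
Step 2: x=[4.0000 10.0000 9.0000] v=[-4.0000 12.0000 -10.0000]
Step 3: x=[4.0000 9.0000 9.0000] v=[0.0000 -2.0000 0.0000]

Answer: 4.0000 9.0000 9.0000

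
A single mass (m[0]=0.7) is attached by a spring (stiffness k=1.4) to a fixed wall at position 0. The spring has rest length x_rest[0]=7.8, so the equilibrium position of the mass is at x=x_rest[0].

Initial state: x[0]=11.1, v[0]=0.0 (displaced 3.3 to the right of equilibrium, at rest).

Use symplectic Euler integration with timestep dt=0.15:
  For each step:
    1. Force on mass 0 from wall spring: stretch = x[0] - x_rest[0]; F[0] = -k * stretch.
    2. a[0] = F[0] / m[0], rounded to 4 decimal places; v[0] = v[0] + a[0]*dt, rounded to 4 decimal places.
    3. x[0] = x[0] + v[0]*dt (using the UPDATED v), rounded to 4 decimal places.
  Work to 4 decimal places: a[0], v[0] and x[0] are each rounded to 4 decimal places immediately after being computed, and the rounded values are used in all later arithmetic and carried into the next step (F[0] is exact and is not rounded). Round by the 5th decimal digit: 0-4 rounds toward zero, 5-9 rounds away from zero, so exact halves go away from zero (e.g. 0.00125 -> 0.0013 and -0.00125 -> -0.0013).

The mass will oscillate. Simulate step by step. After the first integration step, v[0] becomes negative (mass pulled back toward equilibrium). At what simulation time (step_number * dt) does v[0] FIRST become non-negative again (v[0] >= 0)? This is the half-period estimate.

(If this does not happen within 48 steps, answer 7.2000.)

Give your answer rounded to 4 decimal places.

Step 0: x=[11.1000] v=[0.0000]
Step 1: x=[10.9515] v=[-0.9900]
Step 2: x=[10.6612] v=[-1.9355]
Step 3: x=[10.2421] v=[-2.7939]
Step 4: x=[9.7131] v=[-3.5265]
Step 5: x=[9.0980] v=[-4.1004]
Step 6: x=[8.4245] v=[-4.4898]
Step 7: x=[7.7229] v=[-4.6772]
Step 8: x=[7.0248] v=[-4.6541]
Step 9: x=[6.3616] v=[-4.4215]
Step 10: x=[5.7631] v=[-3.9900]
Step 11: x=[5.2563] v=[-3.3789]
Step 12: x=[4.8639] v=[-2.6158]
Step 13: x=[4.6037] v=[-1.7350]
Step 14: x=[4.4873] v=[-0.7761]
Step 15: x=[4.5200] v=[0.2177]
First v>=0 after going negative at step 15, time=2.2500

Answer: 2.2500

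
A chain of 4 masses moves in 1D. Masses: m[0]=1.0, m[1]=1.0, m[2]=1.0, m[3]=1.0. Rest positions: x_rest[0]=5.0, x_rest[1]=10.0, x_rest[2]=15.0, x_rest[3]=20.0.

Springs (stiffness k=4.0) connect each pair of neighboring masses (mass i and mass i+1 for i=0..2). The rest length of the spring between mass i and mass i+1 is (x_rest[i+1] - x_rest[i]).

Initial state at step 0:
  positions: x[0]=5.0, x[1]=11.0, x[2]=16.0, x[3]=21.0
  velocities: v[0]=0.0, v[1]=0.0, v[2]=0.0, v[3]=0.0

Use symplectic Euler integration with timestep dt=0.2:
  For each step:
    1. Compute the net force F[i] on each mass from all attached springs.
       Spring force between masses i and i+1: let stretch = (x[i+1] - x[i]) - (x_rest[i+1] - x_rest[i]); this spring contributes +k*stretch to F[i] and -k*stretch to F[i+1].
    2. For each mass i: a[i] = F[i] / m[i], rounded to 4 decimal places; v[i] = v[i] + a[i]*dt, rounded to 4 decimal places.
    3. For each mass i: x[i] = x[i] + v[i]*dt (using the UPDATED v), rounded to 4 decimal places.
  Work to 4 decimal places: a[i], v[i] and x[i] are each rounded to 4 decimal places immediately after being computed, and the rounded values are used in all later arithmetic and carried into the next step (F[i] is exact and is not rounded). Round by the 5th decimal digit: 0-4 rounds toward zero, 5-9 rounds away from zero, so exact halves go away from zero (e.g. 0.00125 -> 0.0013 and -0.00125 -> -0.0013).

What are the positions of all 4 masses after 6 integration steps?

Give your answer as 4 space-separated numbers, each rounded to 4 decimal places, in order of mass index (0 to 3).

Step 0: x=[5.0000 11.0000 16.0000 21.0000] v=[0.0000 0.0000 0.0000 0.0000]
Step 1: x=[5.1600 10.8400 16.0000 21.0000] v=[0.8000 -0.8000 0.0000 0.0000]
Step 2: x=[5.4288 10.5968 15.9744 21.0000] v=[1.3440 -1.2160 -0.1280 0.0000]
Step 3: x=[5.7245 10.3871 15.8925 20.9959] v=[1.4784 -1.0483 -0.4096 -0.0205]
Step 4: x=[5.9662 10.3123 15.7463 20.9753] v=[1.2085 -0.3741 -0.7312 -0.1032]
Step 5: x=[6.1033 10.4115 15.5673 20.9180] v=[0.6854 0.4962 -0.8952 -0.2864]
Step 6: x=[6.1297 10.6464 15.4194 20.8046] v=[0.1320 1.1743 -0.7393 -0.5670]

Answer: 6.1297 10.6464 15.4194 20.8046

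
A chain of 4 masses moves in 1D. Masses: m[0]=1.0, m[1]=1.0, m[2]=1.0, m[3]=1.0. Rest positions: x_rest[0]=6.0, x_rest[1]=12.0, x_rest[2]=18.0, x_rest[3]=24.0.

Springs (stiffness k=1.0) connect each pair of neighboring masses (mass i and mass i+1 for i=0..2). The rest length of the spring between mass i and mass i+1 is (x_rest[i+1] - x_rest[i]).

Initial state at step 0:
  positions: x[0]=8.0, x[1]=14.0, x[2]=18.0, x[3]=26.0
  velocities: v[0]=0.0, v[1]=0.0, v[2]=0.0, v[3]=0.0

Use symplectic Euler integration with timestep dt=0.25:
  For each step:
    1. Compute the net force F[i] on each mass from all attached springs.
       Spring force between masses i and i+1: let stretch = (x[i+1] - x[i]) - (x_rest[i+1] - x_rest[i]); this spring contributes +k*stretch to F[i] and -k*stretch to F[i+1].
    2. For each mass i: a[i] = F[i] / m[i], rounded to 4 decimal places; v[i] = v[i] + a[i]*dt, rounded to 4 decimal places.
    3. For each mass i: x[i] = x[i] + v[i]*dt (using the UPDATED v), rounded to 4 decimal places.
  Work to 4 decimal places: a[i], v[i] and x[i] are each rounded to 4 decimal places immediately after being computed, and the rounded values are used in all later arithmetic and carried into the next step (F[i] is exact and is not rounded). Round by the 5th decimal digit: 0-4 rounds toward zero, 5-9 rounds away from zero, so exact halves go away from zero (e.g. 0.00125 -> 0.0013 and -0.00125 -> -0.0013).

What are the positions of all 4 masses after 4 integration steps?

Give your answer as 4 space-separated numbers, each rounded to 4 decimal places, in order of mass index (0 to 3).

Answer: 7.8993 13.1692 19.8599 25.0717

Derivation:
Step 0: x=[8.0000 14.0000 18.0000 26.0000] v=[0.0000 0.0000 0.0000 0.0000]
Step 1: x=[8.0000 13.8750 18.2500 25.8750] v=[0.0000 -0.5000 1.0000 -0.5000]
Step 2: x=[7.9922 13.6563 18.7031 25.6484] v=[-0.0313 -0.8750 1.8125 -0.9063]
Step 3: x=[7.9634 13.3990 19.2749 25.3628] v=[-0.1153 -1.0293 2.2871 -1.1426]
Step 4: x=[7.8993 13.1692 19.8599 25.0717] v=[-0.2564 -0.9192 2.3401 -1.1646]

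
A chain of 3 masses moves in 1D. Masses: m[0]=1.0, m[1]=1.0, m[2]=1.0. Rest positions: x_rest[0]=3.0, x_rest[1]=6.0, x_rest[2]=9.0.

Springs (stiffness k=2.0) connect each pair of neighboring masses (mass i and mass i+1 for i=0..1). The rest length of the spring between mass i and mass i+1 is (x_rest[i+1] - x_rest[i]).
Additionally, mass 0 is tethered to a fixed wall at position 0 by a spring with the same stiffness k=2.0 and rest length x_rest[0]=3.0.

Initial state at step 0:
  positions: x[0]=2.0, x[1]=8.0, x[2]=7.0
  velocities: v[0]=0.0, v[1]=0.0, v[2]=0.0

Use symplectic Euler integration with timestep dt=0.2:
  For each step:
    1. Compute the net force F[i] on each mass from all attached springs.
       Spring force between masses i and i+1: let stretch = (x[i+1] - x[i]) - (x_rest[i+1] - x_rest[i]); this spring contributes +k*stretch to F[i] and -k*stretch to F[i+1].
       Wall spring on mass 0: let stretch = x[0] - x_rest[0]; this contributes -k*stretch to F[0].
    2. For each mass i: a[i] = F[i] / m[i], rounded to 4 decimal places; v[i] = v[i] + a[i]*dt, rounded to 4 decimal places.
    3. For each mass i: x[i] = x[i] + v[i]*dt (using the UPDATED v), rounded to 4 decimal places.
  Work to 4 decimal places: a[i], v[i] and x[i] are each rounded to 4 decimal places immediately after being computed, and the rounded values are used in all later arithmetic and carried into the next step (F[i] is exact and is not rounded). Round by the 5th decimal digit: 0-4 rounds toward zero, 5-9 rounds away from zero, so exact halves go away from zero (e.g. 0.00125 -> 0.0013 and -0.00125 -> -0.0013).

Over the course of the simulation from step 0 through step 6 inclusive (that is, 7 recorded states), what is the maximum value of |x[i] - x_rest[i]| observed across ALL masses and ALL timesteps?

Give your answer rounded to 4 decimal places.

Step 0: x=[2.0000 8.0000 7.0000] v=[0.0000 0.0000 0.0000]
Step 1: x=[2.3200 7.4400 7.3200] v=[1.6000 -2.8000 1.6000]
Step 2: x=[2.8640 6.4608 7.8896] v=[2.7200 -4.8960 2.8480]
Step 3: x=[3.4666 5.3082 8.5849] v=[3.0131 -5.7632 3.4765]
Step 4: x=[3.9392 4.2704 9.2581] v=[2.3631 -5.1892 3.3658]
Step 5: x=[4.1232 3.6051 9.7722] v=[0.9199 -3.3266 2.5707]
Step 6: x=[3.9359 3.4746 10.0330] v=[-0.9366 -0.6525 1.3039]
Max displacement = 2.5254

Answer: 2.5254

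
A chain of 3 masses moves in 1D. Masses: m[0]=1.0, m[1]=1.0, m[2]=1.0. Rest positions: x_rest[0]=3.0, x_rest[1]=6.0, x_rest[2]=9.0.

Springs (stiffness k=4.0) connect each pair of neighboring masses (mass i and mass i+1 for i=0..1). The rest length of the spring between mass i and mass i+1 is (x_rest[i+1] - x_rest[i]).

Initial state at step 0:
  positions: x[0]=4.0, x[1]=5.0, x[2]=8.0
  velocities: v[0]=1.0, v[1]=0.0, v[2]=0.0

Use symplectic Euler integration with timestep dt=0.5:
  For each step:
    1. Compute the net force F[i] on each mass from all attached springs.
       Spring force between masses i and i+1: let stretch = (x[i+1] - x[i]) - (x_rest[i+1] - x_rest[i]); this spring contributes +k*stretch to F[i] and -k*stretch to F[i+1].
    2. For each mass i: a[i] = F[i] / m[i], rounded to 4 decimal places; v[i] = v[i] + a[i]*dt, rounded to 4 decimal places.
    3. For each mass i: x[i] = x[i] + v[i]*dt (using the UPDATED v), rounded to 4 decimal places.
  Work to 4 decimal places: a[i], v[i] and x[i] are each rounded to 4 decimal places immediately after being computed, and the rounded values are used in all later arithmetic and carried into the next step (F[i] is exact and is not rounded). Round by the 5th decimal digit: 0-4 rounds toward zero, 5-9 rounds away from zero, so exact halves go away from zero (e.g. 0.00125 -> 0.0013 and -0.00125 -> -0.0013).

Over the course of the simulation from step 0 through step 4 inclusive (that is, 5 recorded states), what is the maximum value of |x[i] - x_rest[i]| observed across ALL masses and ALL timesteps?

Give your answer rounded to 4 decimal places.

Answer: 1.5000

Derivation:
Step 0: x=[4.0000 5.0000 8.0000] v=[1.0000 0.0000 0.0000]
Step 1: x=[2.5000 7.0000 8.0000] v=[-3.0000 4.0000 0.0000]
Step 2: x=[2.5000 5.5000 10.0000] v=[0.0000 -3.0000 4.0000]
Step 3: x=[2.5000 5.5000 10.5000] v=[0.0000 0.0000 1.0000]
Step 4: x=[2.5000 7.5000 9.0000] v=[0.0000 4.0000 -3.0000]
Max displacement = 1.5000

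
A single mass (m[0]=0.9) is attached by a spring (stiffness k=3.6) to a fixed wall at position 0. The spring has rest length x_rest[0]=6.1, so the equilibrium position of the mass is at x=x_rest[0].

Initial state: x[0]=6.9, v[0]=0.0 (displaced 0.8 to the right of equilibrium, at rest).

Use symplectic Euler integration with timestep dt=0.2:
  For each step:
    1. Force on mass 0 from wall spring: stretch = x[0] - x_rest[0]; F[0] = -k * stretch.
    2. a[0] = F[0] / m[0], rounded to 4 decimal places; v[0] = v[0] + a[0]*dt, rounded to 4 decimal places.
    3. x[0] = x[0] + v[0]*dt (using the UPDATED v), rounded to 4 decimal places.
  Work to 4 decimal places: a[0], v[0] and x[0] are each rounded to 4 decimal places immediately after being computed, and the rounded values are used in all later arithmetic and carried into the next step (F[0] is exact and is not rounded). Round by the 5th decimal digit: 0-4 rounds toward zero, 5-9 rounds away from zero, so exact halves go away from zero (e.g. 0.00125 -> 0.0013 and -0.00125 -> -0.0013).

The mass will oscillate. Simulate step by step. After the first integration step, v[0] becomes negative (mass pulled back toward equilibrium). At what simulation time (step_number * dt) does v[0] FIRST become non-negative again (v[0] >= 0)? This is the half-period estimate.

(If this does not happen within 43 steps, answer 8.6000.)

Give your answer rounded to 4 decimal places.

Step 0: x=[6.9000] v=[0.0000]
Step 1: x=[6.7720] v=[-0.6400]
Step 2: x=[6.5365] v=[-1.1776]
Step 3: x=[6.2311] v=[-1.5268]
Step 4: x=[5.9048] v=[-1.6317]
Step 5: x=[5.6097] v=[-1.4755]
Step 6: x=[5.3930] v=[-1.0833]
Step 7: x=[5.2895] v=[-0.5177]
Step 8: x=[5.3156] v=[0.1307]
First v>=0 after going negative at step 8, time=1.6000

Answer: 1.6000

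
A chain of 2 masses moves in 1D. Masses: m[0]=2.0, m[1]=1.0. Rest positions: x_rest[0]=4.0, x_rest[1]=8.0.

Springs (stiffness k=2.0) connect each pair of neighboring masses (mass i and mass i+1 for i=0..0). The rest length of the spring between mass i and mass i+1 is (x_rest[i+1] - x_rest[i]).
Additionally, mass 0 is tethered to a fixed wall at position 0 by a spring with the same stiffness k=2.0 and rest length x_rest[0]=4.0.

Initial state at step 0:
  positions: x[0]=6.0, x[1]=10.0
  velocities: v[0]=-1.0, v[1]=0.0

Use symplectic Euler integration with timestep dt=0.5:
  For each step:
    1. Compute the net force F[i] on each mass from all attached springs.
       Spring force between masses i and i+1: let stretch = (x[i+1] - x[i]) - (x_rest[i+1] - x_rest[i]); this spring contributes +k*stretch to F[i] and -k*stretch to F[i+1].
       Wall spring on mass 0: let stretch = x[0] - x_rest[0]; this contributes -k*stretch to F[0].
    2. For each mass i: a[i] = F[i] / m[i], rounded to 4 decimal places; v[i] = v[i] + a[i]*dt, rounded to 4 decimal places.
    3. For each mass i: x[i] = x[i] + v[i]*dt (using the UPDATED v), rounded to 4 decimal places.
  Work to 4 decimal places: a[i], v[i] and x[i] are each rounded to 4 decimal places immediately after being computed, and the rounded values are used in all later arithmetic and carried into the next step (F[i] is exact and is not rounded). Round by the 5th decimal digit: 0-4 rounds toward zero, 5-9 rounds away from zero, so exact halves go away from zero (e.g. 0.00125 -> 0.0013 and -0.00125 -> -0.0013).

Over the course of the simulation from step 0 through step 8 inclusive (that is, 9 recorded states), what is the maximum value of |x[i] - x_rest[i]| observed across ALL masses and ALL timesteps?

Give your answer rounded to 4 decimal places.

Answer: 3.3515

Derivation:
Step 0: x=[6.0000 10.0000] v=[-1.0000 0.0000]
Step 1: x=[5.0000 10.0000] v=[-2.0000 0.0000]
Step 2: x=[4.0000 9.5000] v=[-2.0000 -1.0000]
Step 3: x=[3.3750 8.2500] v=[-1.2500 -2.5000]
Step 4: x=[3.1250 6.5625] v=[-0.5000 -3.3750]
Step 5: x=[2.9531 5.1563] v=[-0.3438 -2.8125]
Step 6: x=[2.5937 4.6485] v=[-0.7188 -1.0157]
Step 7: x=[2.0996 5.1133] v=[-0.9883 0.9295]
Step 8: x=[1.8340 6.0712] v=[-0.5313 1.9158]
Max displacement = 3.3515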